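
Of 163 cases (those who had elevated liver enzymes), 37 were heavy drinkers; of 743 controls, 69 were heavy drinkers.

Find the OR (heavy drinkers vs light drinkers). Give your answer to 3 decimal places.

OR = (37 × 674) / (69 × 126) = 24938/8694 ≈ 2.868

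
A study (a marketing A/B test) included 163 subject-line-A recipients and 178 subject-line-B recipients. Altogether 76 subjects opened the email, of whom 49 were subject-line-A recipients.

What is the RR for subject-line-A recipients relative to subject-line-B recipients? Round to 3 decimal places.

subject-line-A recipients without the outcome: 163 − 49 = 114
subject-line-B recipients with the outcome: 76 − 49 = 27
subject-line-B recipients without the outcome: 178 − 27 = 151
risk, subject-line-A recipients = 49/163 = 0.3006
risk, subject-line-B recipients = 27/178 = 0.1517
RR = 0.3006 / 0.1517 = 1.982

RR: 1.982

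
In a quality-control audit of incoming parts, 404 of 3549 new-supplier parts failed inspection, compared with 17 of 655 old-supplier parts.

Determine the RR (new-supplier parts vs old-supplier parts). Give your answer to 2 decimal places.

RR: 4.39

risk, new-supplier parts = 404/3549 = 0.11383
risk, old-supplier parts = 17/655 = 0.02595
RR = 0.11383 / 0.02595 = 4.39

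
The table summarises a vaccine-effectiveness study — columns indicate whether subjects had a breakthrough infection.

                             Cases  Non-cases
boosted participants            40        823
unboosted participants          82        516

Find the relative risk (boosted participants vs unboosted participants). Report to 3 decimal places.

0.338

risk, boosted participants = 40/863 = 0.04635
risk, unboosted participants = 82/598 = 0.13712
RR = 0.04635 / 0.13712 = 0.338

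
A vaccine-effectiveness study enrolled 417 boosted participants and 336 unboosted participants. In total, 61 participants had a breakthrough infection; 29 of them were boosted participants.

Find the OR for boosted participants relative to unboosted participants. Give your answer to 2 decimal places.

boosted participants without the outcome: 417 − 29 = 388
unboosted participants with the outcome: 61 − 29 = 32
unboosted participants without the outcome: 336 − 32 = 304
odds, boosted participants = 29/388 = 0.0747
odds, unboosted participants = 32/304 = 0.1053
OR = 0.0747 / 0.1053 = 0.71

OR = 0.71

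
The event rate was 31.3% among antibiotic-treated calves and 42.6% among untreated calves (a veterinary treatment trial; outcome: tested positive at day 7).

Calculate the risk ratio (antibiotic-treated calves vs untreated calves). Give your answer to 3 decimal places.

RR = 0.3130 / 0.4260 = 0.735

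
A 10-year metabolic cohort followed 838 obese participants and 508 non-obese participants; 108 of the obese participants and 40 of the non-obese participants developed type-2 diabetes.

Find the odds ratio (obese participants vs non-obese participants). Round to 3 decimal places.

OR = (108 × 468) / (730 × 40) = 50544/29200 ≈ 1.731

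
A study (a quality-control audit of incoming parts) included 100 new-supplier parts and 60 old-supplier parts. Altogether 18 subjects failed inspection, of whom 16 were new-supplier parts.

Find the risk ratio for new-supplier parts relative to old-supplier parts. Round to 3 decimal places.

new-supplier parts without the outcome: 100 − 16 = 84
old-supplier parts with the outcome: 18 − 16 = 2
old-supplier parts without the outcome: 60 − 2 = 58
risk, new-supplier parts = 16/100 = 0.16000
risk, old-supplier parts = 2/60 = 0.03333
RR = 0.16000 / 0.03333 = 4.800

4.800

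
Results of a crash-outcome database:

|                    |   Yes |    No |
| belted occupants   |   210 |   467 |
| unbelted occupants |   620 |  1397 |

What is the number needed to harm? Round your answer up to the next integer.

risk, belted occupants = 210/677 = 0.310192
risk, unbelted occupants = 620/2017 = 0.307387
absolute risk difference = 0.002805
1 / 0.002805 = 356.506 → round up → 357

NNH ≈ 357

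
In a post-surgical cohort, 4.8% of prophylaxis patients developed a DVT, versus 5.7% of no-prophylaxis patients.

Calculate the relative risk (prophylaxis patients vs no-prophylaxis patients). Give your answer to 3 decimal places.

RR = 0.04800 / 0.05700 = 0.842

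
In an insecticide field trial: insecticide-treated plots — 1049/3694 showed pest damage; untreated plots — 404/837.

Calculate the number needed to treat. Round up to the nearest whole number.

risk, insecticide-treated plots = 1049/3694 = 0.283974
risk, untreated plots = 404/837 = 0.482676
absolute risk difference = 0.198702
1 / 0.198702 = 5.033 → round up → 6

6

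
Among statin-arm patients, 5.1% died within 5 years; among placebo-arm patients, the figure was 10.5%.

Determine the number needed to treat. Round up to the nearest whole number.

absolute risk difference = 0.054000
1 / 0.054000 = 18.519 → round up → 19

19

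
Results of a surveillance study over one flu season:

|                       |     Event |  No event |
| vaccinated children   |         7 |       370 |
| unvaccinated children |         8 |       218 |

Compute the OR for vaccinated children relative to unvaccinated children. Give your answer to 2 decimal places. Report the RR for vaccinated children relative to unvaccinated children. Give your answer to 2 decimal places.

OR = (7 × 218) / (370 × 8) = 1526/2960 ≈ 0.52
risk, vaccinated children = 7/377 = 0.01857
risk, unvaccinated children = 8/226 = 0.03540
RR = 0.01857 / 0.03540 = 0.52

OR = 0.52; RR = 0.52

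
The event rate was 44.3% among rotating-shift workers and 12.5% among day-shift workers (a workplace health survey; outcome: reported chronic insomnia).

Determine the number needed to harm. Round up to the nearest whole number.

absolute risk difference = 0.318000
1 / 0.318000 = 3.145 → round up → 4

NNH ≈ 4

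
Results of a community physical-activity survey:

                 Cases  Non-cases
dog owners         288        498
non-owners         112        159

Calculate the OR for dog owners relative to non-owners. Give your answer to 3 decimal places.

OR = (288 × 159) / (498 × 112) = 45792/55776 ≈ 0.821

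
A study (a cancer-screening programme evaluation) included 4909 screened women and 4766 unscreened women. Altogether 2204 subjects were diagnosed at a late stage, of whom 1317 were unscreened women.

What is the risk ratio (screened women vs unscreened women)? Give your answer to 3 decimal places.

0.654

screened women with the outcome: 2204 − 1317 = 887
screened women without the outcome: 4909 − 887 = 4022
unscreened women without the outcome: 4766 − 1317 = 3449
risk, screened women = 887/4909 = 0.1807
risk, unscreened women = 1317/4766 = 0.2763
RR = 0.1807 / 0.2763 = 0.654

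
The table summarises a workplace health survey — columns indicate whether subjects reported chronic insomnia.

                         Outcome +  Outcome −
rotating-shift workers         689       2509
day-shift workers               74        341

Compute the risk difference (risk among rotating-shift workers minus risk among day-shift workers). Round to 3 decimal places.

0.037

risk, rotating-shift workers = 689/3198 = 0.2154
risk, day-shift workers = 74/415 = 0.1783
risk difference = 0.2154 − 0.1783 = 0.037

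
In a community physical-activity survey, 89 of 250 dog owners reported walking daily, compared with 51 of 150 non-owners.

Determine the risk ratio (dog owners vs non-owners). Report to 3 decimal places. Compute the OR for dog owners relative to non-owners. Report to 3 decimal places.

RR = 1.047; OR = 1.073

risk, dog owners = 89/250 = 0.3560
risk, non-owners = 51/150 = 0.3400
RR = 0.3560 / 0.3400 = 1.047
OR = (89 × 99) / (161 × 51) = 8811/8211 ≈ 1.073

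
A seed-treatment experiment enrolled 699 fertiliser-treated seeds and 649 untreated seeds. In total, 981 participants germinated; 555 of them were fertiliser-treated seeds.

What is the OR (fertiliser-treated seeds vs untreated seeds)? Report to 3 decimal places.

2.018

fertiliser-treated seeds without the outcome: 699 − 555 = 144
untreated seeds with the outcome: 981 − 555 = 426
untreated seeds without the outcome: 649 − 426 = 223
OR = (555 × 223) / (144 × 426) = 123765/61344 ≈ 2.018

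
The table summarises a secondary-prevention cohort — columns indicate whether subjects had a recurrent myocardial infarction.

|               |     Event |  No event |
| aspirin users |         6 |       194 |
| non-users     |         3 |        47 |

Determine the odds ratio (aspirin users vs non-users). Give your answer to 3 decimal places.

OR = (6 × 47) / (194 × 3) = 282/582 ≈ 0.485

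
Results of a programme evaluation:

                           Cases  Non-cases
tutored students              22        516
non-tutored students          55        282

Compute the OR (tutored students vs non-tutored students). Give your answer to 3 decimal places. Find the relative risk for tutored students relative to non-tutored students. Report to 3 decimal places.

OR = 0.219; RR = 0.251

odds, tutored students = 22/516 = 0.04264
odds, non-tutored students = 55/282 = 0.19504
OR = 0.04264 / 0.19504 = 0.219
risk, tutored students = 22/538 = 0.04089
risk, non-tutored students = 55/337 = 0.16320
RR = 0.04089 / 0.16320 = 0.251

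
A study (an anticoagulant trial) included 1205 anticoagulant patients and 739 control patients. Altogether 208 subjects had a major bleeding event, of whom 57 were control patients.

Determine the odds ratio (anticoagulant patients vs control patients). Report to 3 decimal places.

OR ≈ 1.714

anticoagulant patients with the outcome: 208 − 57 = 151
anticoagulant patients without the outcome: 1205 − 151 = 1054
control patients without the outcome: 739 − 57 = 682
OR = (151 × 682) / (1054 × 57) = 102982/60078 ≈ 1.714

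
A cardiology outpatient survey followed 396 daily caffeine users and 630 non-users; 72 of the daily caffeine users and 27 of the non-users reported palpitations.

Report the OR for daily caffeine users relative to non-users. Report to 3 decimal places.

OR = (72 × 603) / (324 × 27) = 43416/8748 ≈ 4.963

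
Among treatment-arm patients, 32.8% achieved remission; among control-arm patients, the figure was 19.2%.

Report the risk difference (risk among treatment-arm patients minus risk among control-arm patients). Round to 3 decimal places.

risk difference = 0.3280 − 0.1920 = 0.136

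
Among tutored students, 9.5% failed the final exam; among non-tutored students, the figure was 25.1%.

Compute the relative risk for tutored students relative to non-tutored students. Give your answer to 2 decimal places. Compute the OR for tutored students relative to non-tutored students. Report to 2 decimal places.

RR = 0.0950 / 0.2510 = 0.38
odds, tutored students = 0.0950/0.9050 = 0.1050
odds, non-tutored students = 0.2510/0.7490 = 0.3351
OR = 0.1050 / 0.3351 = 0.31

RR = 0.38; OR = 0.31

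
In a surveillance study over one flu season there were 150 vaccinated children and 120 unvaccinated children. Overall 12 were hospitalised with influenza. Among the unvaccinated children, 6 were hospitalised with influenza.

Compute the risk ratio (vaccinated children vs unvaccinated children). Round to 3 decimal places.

0.800

vaccinated children with the outcome: 12 − 6 = 6
vaccinated children without the outcome: 150 − 6 = 144
unvaccinated children without the outcome: 120 − 6 = 114
risk, vaccinated children = 6/150 = 0.04000
risk, unvaccinated children = 6/120 = 0.05000
RR = 0.04000 / 0.05000 = 0.800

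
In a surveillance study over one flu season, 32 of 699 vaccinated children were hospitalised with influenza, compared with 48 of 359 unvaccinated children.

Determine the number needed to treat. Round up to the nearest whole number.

NNT = 12

risk, vaccinated children = 32/699 = 0.045780
risk, unvaccinated children = 48/359 = 0.133705
absolute risk difference = 0.087925
1 / 0.087925 = 11.373 → round up → 12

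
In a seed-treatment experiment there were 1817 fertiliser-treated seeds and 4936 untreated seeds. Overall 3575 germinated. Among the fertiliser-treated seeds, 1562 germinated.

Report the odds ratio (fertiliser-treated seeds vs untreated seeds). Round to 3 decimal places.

8.895

fertiliser-treated seeds without the outcome: 1817 − 1562 = 255
untreated seeds with the outcome: 3575 − 1562 = 2013
untreated seeds without the outcome: 4936 − 2013 = 2923
OR = (1562 × 2923) / (255 × 2013) = 4565726/513315 ≈ 8.895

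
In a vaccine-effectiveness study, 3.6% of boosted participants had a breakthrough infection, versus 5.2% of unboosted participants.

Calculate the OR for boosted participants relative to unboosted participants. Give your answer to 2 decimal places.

odds, boosted participants = 0.03600/0.96400 = 0.03734
odds, unboosted participants = 0.05200/0.94800 = 0.05485
OR = 0.03734 / 0.05485 = 0.68

0.68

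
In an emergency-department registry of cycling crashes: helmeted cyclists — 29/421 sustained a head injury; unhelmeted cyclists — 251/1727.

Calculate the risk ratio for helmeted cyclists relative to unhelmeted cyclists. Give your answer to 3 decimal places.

risk, helmeted cyclists = 29/421 = 0.0689
risk, unhelmeted cyclists = 251/1727 = 0.1453
RR = 0.0689 / 0.1453 = 0.474

RR = 0.474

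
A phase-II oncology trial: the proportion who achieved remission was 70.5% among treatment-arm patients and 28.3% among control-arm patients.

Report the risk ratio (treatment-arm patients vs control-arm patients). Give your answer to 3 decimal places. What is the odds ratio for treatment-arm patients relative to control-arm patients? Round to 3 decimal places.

RR = 0.7050 / 0.2830 = 2.491
odds, treatment-arm patients = 0.7050/0.2950 = 2.3898
odds, control-arm patients = 0.2830/0.7170 = 0.3947
OR = 2.3898 / 0.3947 = 6.055

RR = 2.491; OR = 6.055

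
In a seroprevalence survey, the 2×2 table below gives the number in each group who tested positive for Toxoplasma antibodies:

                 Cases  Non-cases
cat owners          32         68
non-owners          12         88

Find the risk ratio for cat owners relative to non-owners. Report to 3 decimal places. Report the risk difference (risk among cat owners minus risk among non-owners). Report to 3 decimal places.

RR = 2.667; RD = 0.200

risk, cat owners = 32/100 = 0.3200
risk, non-owners = 12/100 = 0.1200
RR = 0.3200 / 0.1200 = 2.667
risk difference = 0.3200 − 0.1200 = 0.200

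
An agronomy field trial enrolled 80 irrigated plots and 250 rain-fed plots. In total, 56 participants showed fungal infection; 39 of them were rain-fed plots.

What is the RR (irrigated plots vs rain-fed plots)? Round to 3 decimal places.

irrigated plots with the outcome: 56 − 39 = 17
irrigated plots without the outcome: 80 − 17 = 63
rain-fed plots without the outcome: 250 − 39 = 211
risk, irrigated plots = 17/80 = 0.2125
risk, rain-fed plots = 39/250 = 0.1560
RR = 0.2125 / 0.1560 = 1.362

RR: 1.362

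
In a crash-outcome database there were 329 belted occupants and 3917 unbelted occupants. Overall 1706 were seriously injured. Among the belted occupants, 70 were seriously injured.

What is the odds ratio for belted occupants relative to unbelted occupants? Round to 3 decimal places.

0.377

belted occupants without the outcome: 329 − 70 = 259
unbelted occupants with the outcome: 1706 − 70 = 1636
unbelted occupants without the outcome: 3917 − 1636 = 2281
odds, belted occupants = 70/259 = 0.2703
odds, unbelted occupants = 1636/2281 = 0.7172
OR = 0.2703 / 0.7172 = 0.377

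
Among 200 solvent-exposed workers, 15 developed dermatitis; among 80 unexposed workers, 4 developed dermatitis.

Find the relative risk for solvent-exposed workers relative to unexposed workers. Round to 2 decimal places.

risk, solvent-exposed workers = 15/200 = 0.0750
risk, unexposed workers = 4/80 = 0.0500
RR = 0.0750 / 0.0500 = 1.50

RR: 1.50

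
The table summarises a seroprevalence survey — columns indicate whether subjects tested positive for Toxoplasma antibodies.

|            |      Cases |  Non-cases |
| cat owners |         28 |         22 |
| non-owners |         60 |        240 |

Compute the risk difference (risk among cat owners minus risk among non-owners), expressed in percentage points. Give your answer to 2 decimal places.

risk, cat owners = 28/50 = 0.5600
risk, non-owners = 60/300 = 0.2000
risk difference = 0.5600 − 0.2000 = 0.3600 → 36.00 percentage points

RD: 36.00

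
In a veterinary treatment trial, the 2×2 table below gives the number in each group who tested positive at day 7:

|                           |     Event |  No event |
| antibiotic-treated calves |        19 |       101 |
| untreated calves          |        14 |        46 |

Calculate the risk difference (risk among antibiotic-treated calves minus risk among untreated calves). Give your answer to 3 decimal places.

risk, antibiotic-treated calves = 19/120 = 0.1583
risk, untreated calves = 14/60 = 0.2333
risk difference = 0.1583 − 0.2333 = -0.075

-0.075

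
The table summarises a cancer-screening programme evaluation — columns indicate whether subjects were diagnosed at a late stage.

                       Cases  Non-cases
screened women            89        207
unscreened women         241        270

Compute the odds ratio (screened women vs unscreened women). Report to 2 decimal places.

OR = (89 × 270) / (207 × 241) = 24030/49887 ≈ 0.48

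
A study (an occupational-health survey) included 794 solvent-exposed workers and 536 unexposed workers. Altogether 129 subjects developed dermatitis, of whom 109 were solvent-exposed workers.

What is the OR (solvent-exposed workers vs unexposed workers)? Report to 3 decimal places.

solvent-exposed workers without the outcome: 794 − 109 = 685
unexposed workers with the outcome: 129 − 109 = 20
unexposed workers without the outcome: 536 − 20 = 516
odds, solvent-exposed workers = 109/685 = 0.15912
odds, unexposed workers = 20/516 = 0.03876
OR = 0.15912 / 0.03876 = 4.105

OR = 4.105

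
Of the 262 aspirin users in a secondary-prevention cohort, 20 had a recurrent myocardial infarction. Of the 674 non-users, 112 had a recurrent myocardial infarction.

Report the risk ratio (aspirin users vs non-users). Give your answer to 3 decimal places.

RR: 0.459

risk, aspirin users = 20/262 = 0.0763
risk, non-users = 112/674 = 0.1662
RR = 0.0763 / 0.1662 = 0.459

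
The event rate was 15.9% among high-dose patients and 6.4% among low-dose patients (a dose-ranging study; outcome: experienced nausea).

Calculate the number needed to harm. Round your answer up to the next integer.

absolute risk difference = 0.095000
1 / 0.095000 = 10.526 → round up → 11

11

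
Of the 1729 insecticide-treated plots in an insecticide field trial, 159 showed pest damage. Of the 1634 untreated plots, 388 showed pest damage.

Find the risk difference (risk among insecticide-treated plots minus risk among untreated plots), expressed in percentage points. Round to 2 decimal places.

-14.55

risk, insecticide-treated plots = 159/1729 = 0.0920
risk, untreated plots = 388/1634 = 0.2375
risk difference = 0.0920 − 0.2375 = -0.1455 → -14.55 percentage points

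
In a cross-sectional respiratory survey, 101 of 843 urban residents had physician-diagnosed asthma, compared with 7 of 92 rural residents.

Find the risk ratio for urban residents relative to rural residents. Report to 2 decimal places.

risk, urban residents = 101/843 = 0.1198
risk, rural residents = 7/92 = 0.0761
RR = 0.1198 / 0.0761 = 1.57

1.57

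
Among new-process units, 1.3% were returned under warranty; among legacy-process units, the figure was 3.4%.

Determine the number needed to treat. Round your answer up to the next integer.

absolute risk difference = 0.021000
1 / 0.021000 = 47.619 → round up → 48

NNT ≈ 48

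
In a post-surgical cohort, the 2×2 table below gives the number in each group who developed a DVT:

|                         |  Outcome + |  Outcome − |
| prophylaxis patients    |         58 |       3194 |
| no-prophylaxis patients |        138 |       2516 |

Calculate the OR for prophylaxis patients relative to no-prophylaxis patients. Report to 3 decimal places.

OR = (58 × 2516) / (3194 × 138) = 145928/440772 ≈ 0.331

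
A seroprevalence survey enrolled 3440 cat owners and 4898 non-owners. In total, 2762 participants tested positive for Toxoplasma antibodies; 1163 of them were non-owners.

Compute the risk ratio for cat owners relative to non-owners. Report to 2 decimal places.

cat owners with the outcome: 2762 − 1163 = 1599
cat owners without the outcome: 3440 − 1599 = 1841
non-owners without the outcome: 4898 − 1163 = 3735
risk, cat owners = 1599/3440 = 0.4648
risk, non-owners = 1163/4898 = 0.2374
RR = 0.4648 / 0.2374 = 1.96

1.96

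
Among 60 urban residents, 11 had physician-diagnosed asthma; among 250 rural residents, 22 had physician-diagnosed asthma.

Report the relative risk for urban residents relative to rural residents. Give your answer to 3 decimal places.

2.083

risk, urban residents = 11/60 = 0.1833
risk, rural residents = 22/250 = 0.0880
RR = 0.1833 / 0.0880 = 2.083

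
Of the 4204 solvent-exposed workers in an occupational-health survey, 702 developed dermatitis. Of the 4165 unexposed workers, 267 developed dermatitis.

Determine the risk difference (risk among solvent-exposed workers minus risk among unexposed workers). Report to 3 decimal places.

0.103

risk, solvent-exposed workers = 702/4204 = 0.1670
risk, unexposed workers = 267/4165 = 0.0641
risk difference = 0.1670 − 0.0641 = 0.103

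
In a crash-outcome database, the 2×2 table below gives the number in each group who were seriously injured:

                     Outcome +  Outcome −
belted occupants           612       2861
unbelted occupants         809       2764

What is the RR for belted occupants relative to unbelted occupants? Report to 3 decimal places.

0.778

risk, belted occupants = 612/3473 = 0.1762
risk, unbelted occupants = 809/3573 = 0.2264
RR = 0.1762 / 0.2264 = 0.778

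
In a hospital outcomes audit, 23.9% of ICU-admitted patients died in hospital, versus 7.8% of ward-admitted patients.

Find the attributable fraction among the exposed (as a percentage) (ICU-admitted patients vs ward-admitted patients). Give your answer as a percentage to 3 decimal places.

AR% = (0.2390 − 0.0780) / 0.2390 = 0.6736 → 67.364%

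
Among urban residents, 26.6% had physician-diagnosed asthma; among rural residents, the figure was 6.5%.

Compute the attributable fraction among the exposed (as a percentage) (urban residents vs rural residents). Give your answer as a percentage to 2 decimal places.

AR% = (0.2660 − 0.0650) / 0.2660 = 0.7556 → 75.56%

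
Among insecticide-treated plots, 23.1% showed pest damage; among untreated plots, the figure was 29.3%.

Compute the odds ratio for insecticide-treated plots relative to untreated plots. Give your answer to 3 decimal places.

OR: 0.725

odds, insecticide-treated plots = 0.2310/0.7690 = 0.3004
odds, untreated plots = 0.2930/0.7070 = 0.4144
OR = 0.3004 / 0.4144 = 0.725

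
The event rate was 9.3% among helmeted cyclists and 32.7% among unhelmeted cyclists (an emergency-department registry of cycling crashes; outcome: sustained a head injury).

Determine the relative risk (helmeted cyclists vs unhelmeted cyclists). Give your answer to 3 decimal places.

RR = 0.0930 / 0.3270 = 0.284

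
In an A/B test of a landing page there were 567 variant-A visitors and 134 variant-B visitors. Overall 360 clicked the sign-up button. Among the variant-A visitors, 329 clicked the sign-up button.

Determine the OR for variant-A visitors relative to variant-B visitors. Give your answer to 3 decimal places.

4.593

variant-A visitors without the outcome: 567 − 329 = 238
variant-B visitors with the outcome: 360 − 329 = 31
variant-B visitors without the outcome: 134 − 31 = 103
OR = (329 × 103) / (238 × 31) = 33887/7378 ≈ 4.593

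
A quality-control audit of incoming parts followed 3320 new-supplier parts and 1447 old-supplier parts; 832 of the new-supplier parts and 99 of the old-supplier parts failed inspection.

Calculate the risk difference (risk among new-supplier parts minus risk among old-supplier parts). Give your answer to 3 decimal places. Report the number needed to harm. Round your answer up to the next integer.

risk, new-supplier parts = 832/3320 = 0.2506
risk, old-supplier parts = 99/1447 = 0.0684
risk difference = 0.2506 − 0.0684 = 0.182
absolute risk difference = 0.182185
1 / 0.182185 = 5.489 → round up → 6

RD = 0.182; NNH = 6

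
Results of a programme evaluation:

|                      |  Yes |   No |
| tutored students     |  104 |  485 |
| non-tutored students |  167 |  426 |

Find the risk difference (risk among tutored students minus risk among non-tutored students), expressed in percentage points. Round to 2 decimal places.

risk, tutored students = 104/589 = 0.1766
risk, non-tutored students = 167/593 = 0.2816
risk difference = 0.1766 − 0.2816 = -0.1050 → -10.50 percentage points

-10.50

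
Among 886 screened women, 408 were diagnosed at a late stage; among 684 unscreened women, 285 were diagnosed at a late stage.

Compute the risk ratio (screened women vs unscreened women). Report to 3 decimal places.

1.105

risk, screened women = 408/886 = 0.4605
risk, unscreened women = 285/684 = 0.4167
RR = 0.4605 / 0.4167 = 1.105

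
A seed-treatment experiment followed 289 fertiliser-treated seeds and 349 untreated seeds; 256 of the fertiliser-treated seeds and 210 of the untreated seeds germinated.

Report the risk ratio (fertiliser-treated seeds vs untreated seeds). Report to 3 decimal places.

RR = 1.472

risk, fertiliser-treated seeds = 256/289 = 0.8858
risk, untreated seeds = 210/349 = 0.6017
RR = 0.8858 / 0.6017 = 1.472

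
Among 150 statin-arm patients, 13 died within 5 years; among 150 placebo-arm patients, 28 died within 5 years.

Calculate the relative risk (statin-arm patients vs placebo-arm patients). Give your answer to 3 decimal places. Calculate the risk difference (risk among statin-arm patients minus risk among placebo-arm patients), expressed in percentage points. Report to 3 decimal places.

RR = 0.464; RD = -10.000

risk, statin-arm patients = 13/150 = 0.0867
risk, placebo-arm patients = 28/150 = 0.1867
RR = 0.0867 / 0.1867 = 0.464
risk difference = 0.0867 − 0.1867 = -0.1000 → -10.000 percentage points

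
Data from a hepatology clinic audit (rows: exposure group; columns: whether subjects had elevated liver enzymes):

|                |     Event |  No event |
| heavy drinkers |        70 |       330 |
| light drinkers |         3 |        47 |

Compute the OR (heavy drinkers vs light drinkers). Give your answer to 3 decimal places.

OR = (70 × 47) / (330 × 3) = 3290/990 ≈ 3.323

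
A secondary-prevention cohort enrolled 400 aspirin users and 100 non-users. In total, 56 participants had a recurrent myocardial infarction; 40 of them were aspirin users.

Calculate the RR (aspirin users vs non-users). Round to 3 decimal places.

RR ≈ 0.625

aspirin users without the outcome: 400 − 40 = 360
non-users with the outcome: 56 − 40 = 16
non-users without the outcome: 100 − 16 = 84
risk, aspirin users = 40/400 = 0.1000
risk, non-users = 16/100 = 0.1600
RR = 0.1000 / 0.1600 = 0.625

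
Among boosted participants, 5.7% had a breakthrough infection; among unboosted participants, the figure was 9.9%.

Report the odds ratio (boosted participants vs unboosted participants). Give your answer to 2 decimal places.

0.55

odds, boosted participants = 0.0570/0.9430 = 0.0604
odds, unboosted participants = 0.0990/0.9010 = 0.1099
OR = 0.0604 / 0.1099 = 0.55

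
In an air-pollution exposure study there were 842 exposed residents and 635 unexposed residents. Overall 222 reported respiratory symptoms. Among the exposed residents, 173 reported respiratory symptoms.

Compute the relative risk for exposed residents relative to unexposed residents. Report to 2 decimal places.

RR = 2.66

exposed residents without the outcome: 842 − 173 = 669
unexposed residents with the outcome: 222 − 173 = 49
unexposed residents without the outcome: 635 − 49 = 586
risk, exposed residents = 173/842 = 0.2055
risk, unexposed residents = 49/635 = 0.0772
RR = 0.2055 / 0.0772 = 2.66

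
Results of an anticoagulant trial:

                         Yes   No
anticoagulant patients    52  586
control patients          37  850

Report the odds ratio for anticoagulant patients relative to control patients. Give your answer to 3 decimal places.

odds, anticoagulant patients = 52/586 = 0.08874
odds, control patients = 37/850 = 0.04353
OR = 0.08874 / 0.04353 = 2.039

2.039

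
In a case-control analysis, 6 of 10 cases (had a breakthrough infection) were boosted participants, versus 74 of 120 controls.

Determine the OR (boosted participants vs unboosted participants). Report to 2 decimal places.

OR = (6 × 46) / (74 × 4) = 276/296 ≈ 0.93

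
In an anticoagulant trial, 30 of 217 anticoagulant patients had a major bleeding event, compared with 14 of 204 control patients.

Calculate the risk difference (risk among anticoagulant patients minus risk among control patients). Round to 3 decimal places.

risk, anticoagulant patients = 30/217 = 0.1382
risk, control patients = 14/204 = 0.0686
risk difference = 0.1382 − 0.0686 = 0.070

0.070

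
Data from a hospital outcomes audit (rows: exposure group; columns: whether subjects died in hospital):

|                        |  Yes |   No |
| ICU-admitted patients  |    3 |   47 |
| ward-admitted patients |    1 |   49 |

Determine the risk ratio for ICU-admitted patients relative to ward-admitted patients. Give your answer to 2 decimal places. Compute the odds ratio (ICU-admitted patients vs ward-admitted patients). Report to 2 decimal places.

risk, ICU-admitted patients = 3/50 = 0.06000
risk, ward-admitted patients = 1/50 = 0.02000
RR = 0.06000 / 0.02000 = 3.00
odds, ICU-admitted patients = 3/47 = 0.06383
odds, ward-admitted patients = 1/49 = 0.02041
OR = 0.06383 / 0.02041 = 3.13

RR = 3.00; OR = 3.13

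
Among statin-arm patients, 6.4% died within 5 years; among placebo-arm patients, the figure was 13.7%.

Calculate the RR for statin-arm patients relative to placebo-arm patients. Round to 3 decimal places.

RR = 0.0640 / 0.1370 = 0.467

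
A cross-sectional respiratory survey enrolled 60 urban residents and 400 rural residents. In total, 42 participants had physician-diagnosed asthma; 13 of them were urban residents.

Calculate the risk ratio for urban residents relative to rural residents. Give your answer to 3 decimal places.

urban residents without the outcome: 60 − 13 = 47
rural residents with the outcome: 42 − 13 = 29
rural residents without the outcome: 400 − 29 = 371
risk, urban residents = 13/60 = 0.2167
risk, rural residents = 29/400 = 0.0725
RR = 0.2167 / 0.0725 = 2.989

RR = 2.989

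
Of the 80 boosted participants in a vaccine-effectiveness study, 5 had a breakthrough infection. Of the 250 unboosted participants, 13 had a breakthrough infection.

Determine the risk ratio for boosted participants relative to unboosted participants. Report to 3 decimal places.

risk, boosted participants = 5/80 = 0.0625
risk, unboosted participants = 13/250 = 0.0520
RR = 0.0625 / 0.0520 = 1.202

1.202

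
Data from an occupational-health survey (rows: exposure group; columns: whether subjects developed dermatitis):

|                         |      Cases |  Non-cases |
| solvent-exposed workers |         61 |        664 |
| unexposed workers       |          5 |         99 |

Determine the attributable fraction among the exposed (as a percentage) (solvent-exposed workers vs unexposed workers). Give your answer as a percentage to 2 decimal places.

AR% = 42.86%

risk, solvent-exposed workers = 61/725 = 0.08414
risk, unexposed workers = 5/104 = 0.04808
AR% = (0.08414 − 0.04808) / 0.08414 = 0.4286 → 42.86%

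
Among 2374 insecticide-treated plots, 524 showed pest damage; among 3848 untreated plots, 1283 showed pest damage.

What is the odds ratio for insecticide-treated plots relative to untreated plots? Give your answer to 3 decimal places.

OR = (524 × 2565) / (1850 × 1283) = 1344060/2373550 ≈ 0.566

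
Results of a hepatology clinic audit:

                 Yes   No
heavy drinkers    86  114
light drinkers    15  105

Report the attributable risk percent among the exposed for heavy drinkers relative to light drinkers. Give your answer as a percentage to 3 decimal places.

AR% = 70.930%

risk, heavy drinkers = 86/200 = 0.4300
risk, light drinkers = 15/120 = 0.1250
AR% = (0.4300 − 0.1250) / 0.4300 = 0.7093 → 70.930%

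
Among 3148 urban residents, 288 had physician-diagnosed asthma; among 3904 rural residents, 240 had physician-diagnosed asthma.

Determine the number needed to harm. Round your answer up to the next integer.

NNH: 34

risk, urban residents = 288/3148 = 0.091487
risk, rural residents = 240/3904 = 0.061475
absolute risk difference = 0.030011
1 / 0.030011 = 33.321 → round up → 34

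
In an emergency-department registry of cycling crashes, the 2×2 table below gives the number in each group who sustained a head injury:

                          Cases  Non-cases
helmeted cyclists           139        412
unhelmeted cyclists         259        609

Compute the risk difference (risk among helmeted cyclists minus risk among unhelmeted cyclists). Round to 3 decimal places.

-0.046

risk, helmeted cyclists = 139/551 = 0.2523
risk, unhelmeted cyclists = 259/868 = 0.2984
risk difference = 0.2523 − 0.2984 = -0.046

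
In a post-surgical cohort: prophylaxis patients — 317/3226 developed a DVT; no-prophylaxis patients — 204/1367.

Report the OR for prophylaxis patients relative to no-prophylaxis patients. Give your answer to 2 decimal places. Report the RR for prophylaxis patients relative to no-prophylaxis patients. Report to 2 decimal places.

OR = (317 × 1163) / (2909 × 204) = 368671/593436 ≈ 0.62
risk, prophylaxis patients = 317/3226 = 0.0983
risk, no-prophylaxis patients = 204/1367 = 0.1492
RR = 0.0983 / 0.1492 = 0.66

OR = 0.62; RR = 0.66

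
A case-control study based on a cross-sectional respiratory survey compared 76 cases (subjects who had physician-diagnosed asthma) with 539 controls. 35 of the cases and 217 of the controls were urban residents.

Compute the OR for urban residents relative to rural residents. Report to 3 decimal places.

OR = (35 × 322) / (217 × 41) = 11270/8897 ≈ 1.267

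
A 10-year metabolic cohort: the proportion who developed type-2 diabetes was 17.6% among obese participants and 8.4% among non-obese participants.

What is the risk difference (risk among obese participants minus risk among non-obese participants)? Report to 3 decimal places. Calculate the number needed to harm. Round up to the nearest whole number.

risk difference = 0.1760 − 0.0840 = 0.092
absolute risk difference = 0.092000
1 / 0.092000 = 10.870 → round up → 11

RD = 0.092; NNH = 11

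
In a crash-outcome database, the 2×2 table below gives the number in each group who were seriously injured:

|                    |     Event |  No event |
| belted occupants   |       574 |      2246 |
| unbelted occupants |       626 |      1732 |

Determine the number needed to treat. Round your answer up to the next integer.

NNT = 17

risk, belted occupants = 574/2820 = 0.203546
risk, unbelted occupants = 626/2358 = 0.265479
absolute risk difference = 0.061933
1 / 0.061933 = 16.146 → round up → 17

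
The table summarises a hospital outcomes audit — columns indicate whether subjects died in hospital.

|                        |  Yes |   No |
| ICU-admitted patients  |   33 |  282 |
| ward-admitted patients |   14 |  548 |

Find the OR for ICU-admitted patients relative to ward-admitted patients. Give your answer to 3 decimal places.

OR = (33 × 548) / (282 × 14) = 18084/3948 ≈ 4.581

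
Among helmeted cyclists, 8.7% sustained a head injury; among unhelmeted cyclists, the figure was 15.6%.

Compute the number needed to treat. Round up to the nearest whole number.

NNT = 15

absolute risk difference = 0.069000
1 / 0.069000 = 14.493 → round up → 15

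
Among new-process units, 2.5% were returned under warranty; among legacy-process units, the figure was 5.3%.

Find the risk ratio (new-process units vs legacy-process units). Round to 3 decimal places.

RR = 0.02500 / 0.05300 = 0.472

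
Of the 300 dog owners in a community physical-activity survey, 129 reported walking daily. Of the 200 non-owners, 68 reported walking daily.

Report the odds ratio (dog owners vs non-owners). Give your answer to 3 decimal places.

OR = (129 × 132) / (171 × 68) = 17028/11628 ≈ 1.464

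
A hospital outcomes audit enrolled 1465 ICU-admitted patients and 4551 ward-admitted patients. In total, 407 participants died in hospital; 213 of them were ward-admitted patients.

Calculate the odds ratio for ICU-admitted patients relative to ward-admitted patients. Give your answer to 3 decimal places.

3.109

ICU-admitted patients with the outcome: 407 − 213 = 194
ICU-admitted patients without the outcome: 1465 − 194 = 1271
ward-admitted patients without the outcome: 4551 − 213 = 4338
OR = (194 × 4338) / (1271 × 213) = 841572/270723 ≈ 3.109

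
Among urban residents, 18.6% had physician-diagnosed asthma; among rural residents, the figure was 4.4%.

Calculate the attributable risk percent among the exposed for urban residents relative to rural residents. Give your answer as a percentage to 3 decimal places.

AR% = (0.18600 − 0.04400) / 0.18600 = 0.7634 → 76.344%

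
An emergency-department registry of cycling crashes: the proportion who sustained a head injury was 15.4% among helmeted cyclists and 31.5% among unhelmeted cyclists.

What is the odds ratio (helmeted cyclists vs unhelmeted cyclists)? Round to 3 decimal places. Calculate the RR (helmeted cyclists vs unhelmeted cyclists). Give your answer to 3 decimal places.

odds, helmeted cyclists = 0.1540/0.8460 = 0.1820
odds, unhelmeted cyclists = 0.3150/0.6850 = 0.4599
OR = 0.1820 / 0.4599 = 0.396
RR = 0.1540 / 0.3150 = 0.489

OR = 0.396; RR = 0.489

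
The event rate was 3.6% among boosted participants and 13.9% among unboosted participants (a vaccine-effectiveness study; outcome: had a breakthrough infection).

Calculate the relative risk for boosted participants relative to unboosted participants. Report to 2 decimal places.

RR = 0.03600 / 0.13900 = 0.26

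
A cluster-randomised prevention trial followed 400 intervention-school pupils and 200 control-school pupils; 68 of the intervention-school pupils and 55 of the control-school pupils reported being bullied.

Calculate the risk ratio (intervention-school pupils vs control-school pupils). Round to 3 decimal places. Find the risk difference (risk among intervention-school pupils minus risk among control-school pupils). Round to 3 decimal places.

RR = 0.618; RD = -0.105

risk, intervention-school pupils = 68/400 = 0.1700
risk, control-school pupils = 55/200 = 0.2750
RR = 0.1700 / 0.2750 = 0.618
risk difference = 0.1700 − 0.2750 = -0.105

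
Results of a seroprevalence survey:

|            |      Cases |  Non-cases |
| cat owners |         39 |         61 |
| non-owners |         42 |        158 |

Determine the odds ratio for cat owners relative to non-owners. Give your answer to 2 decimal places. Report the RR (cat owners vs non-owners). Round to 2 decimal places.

OR = 2.41; RR = 1.86

OR = (39 × 158) / (61 × 42) = 6162/2562 ≈ 2.41
risk, cat owners = 39/100 = 0.3900
risk, non-owners = 42/200 = 0.2100
RR = 0.3900 / 0.2100 = 1.86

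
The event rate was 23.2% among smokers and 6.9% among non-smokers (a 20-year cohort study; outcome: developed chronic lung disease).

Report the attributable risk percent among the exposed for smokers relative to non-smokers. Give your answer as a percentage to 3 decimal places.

AR% = (0.2320 − 0.0690) / 0.2320 = 0.7026 → 70.259%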